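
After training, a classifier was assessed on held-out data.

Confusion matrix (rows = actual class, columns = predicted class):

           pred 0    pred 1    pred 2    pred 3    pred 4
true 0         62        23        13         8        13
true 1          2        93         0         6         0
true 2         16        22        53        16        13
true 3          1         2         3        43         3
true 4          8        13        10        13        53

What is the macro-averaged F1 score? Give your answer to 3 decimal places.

0.615

Per-class F1 score (2·TP/(2·TP+FP+FN)):
  0: TP=62, FP=2+16+1+8=27, FN=23+13+8+13=57 → 124/208 = 0.5962
  1: TP=93, FP=23+22+2+13=60, FN=2+0+6+0=8 → 186/254 = 0.7323
  2: TP=53, FP=13+0+3+10=26, FN=16+22+16+13=67 → 106/199 = 0.5327
  3: TP=43, FP=8+6+16+13=43, FN=1+2+3+3=9 → 86/138 = 0.6232
  4: TP=53, FP=13+0+13+3=29, FN=8+13+10+13=44 → 106/179 = 0.5922
Macro-F1 score = mean = (0.5962 + 0.7323 + 0.5327 + 0.6232 + 0.5922) / 5 = 0.615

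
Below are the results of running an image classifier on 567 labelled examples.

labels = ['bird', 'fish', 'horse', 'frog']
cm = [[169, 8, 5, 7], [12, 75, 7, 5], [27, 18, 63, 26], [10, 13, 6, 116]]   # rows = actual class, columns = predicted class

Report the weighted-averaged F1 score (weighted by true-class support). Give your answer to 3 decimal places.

Per-class F1 score (2·TP/(2·TP+FP+FN)):
  bird: TP=169, FP=12+27+10=49, FN=8+5+7=20 → 338/407 = 0.8305
  fish: TP=75, FP=8+18+13=39, FN=12+7+5=24 → 150/213 = 0.7042
  horse: TP=63, FP=5+7+6=18, FN=27+18+26=71 → 126/215 = 0.5860
  frog: TP=116, FP=7+5+26=38, FN=10+13+6=29 → 232/299 = 0.7759
Weighted-F1 score = Σ (supportᵢ/N)·F1 scoreᵢ with N=567: (189/567)·0.8305 + (99/567)·0.7042 + (134/567)·0.5860 + (145/567)·0.7759 = 0.737

0.737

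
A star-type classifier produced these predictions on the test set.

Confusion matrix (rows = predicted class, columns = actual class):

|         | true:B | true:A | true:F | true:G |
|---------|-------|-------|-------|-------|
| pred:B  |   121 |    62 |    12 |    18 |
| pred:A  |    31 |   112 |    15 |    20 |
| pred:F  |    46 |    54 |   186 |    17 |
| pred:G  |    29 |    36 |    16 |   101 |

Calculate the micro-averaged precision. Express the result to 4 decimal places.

Micro-averaging pools counts across classes: ΣTP=520, ΣFP=356, ΣFN=356.
Micro-precision = TP/(TP+FP) on pooled counts = 0.5936 (equals overall accuracy in single-label multiclass).

0.5936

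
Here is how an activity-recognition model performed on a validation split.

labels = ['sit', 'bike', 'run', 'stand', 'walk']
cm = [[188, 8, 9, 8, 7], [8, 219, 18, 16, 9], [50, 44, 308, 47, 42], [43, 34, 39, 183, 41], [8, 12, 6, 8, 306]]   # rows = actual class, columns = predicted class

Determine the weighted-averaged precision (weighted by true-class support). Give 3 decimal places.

Per-class precision (TP/(TP+FP)):
  sit: TP=188, FP=8+50+43+8=109 → 188/297 = 0.6330
  bike: TP=219, FP=8+44+34+12=98 → 219/317 = 0.6909
  run: TP=308, FP=9+18+39+6=72 → 308/380 = 0.8105
  stand: TP=183, FP=8+16+47+8=79 → 183/262 = 0.6985
  walk: TP=306, FP=7+9+42+41=99 → 306/405 = 0.7556
Weighted-precision = Σ (supportᵢ/N)·precisionᵢ with N=1661: (220/1661)·0.6330 + (270/1661)·0.6909 + (491/1661)·0.8105 + (340/1661)·0.6985 + (340/1661)·0.7556 = 0.733

0.733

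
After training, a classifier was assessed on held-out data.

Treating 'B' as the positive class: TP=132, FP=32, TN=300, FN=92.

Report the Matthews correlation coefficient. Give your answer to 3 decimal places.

0.530

MCC = (TP·TN − FP·FN) / √((TP+FP)(TP+FN)(TN+FP)(TN+FN))
Numerator = 132·300 − 32·92 = 36656
Denominator = √(164·224·332·392) = √4780969984 = 69144.5586
MCC = 36656 / 69144.5586 = 0.530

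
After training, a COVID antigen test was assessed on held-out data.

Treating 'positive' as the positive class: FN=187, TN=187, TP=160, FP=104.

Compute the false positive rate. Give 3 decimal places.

FPR = FP/(FP+TN) = 104/(104+187) = 0.357

0.357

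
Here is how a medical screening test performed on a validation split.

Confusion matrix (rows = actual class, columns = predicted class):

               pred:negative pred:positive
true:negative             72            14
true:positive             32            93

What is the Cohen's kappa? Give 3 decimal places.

Observed agreement pₒ = trace/N = 165/211 = 0.7820
Expected agreement pₑ = Σ (rowᵢ·colᵢ)/N² = (86·104 + 125·107)/211² = 0.5013
κ = (pₒ − pₑ)/(1 − pₑ) = (0.7820 − 0.5013)/(1 − 0.5013) = 0.563

0.563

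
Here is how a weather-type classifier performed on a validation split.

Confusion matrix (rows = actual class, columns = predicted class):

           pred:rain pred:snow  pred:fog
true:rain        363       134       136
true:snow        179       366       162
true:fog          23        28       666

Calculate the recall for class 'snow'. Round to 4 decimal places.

0.5177

recall = TP/(TP+FN).
snow: TP=366, FN=179+162=341 → 366/707 = 0.51768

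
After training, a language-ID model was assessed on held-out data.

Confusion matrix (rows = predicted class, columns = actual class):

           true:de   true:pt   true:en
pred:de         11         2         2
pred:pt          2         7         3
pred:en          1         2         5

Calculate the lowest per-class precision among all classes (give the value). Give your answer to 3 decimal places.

Per-class precision (TP/(TP+FP)):
  de: TP=11, FP=2+2=4 → 11/15 = 0.7333
  pt: TP=7, FP=2+3=5 → 7/12 = 0.5833
  en: TP=5, FP=1+2=3 → 5/8 = 0.6250
Lowest is class 'pt' with precision = 0.583.

0.583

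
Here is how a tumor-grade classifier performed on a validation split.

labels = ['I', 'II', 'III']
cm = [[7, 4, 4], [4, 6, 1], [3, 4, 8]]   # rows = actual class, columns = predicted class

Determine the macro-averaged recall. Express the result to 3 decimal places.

Per-class recall (TP/(TP+FN)):
  I: TP=7, FN=4+4=8 → 7/15 = 0.4667
  II: TP=6, FN=4+1=5 → 6/11 = 0.5455
  III: TP=8, FN=3+4=7 → 8/15 = 0.5333
Macro-recall = mean = (0.4667 + 0.5455 + 0.5333) / 3 = 0.515

0.515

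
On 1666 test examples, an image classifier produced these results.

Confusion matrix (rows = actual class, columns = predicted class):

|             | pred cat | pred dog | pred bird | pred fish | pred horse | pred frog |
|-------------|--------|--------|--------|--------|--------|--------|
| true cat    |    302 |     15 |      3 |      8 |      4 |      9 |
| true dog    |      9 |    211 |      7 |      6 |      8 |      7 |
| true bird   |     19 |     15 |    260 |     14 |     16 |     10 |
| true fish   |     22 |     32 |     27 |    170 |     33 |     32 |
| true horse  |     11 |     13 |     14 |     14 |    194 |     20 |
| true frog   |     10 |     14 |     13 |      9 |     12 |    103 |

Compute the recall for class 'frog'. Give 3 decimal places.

One-vs-rest for 'frog': TP = diagonal; FP = other classes predicted 'frog'; FN = 'frog' predicted as other.
recall = TP/(TP+FN).
frog: TP=103, FN=10+14+13+9+12=58 → 103/161 = 0.6398

0.640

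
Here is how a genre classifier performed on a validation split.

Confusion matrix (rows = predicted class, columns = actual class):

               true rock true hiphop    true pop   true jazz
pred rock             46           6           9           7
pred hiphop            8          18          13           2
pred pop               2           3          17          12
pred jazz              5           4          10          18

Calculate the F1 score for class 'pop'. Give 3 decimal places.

0.410

One-vs-rest for 'pop': TP = diagonal; FP = other classes predicted 'pop'; FN = 'pop' predicted as other.
F1 score = 2·TP/(2·TP+FP+FN).
pop: TP=17, FP=2+3+12=17, FN=9+13+10=32 → 34/83 = 0.4096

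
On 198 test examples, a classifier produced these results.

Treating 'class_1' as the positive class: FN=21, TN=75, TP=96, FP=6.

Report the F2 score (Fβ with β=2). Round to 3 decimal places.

Fβ = (1+β²)·TP / ((1+β²)·TP + β²·FN + FP), with β²=4
= 5·96 / (5·96 + 4·21 + 6) = 0.842

0.842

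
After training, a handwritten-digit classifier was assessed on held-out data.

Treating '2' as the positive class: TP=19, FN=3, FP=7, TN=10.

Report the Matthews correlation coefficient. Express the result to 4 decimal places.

MCC = (TP·TN − FP·FN) / √((TP+FP)(TP+FN)(TN+FP)(TN+FN))
Numerator = 19·10 − 7·3 = 169
Denominator = √(26·22·17·13) = √126412 = 355.5447
MCC = 169 / 355.5447 = 0.4753

0.4753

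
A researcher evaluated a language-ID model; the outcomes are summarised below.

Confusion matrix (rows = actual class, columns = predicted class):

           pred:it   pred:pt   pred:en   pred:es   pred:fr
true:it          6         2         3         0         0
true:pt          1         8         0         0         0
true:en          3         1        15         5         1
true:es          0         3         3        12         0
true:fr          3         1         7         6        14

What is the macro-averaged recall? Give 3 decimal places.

0.631

Per-class recall (TP/(TP+FN)):
  it: TP=6, FN=2+3+0+0=5 → 6/11 = 0.5455
  pt: TP=8, FN=1+0+0+0=1 → 8/9 = 0.8889
  en: TP=15, FN=3+1+5+1=10 → 15/25 = 0.6000
  es: TP=12, FN=0+3+3+0=6 → 12/18 = 0.6667
  fr: TP=14, FN=3+1+7+6=17 → 14/31 = 0.4516
Macro-recall = mean = (0.5455 + 0.8889 + 0.6000 + 0.6667 + 0.4516) / 5 = 0.631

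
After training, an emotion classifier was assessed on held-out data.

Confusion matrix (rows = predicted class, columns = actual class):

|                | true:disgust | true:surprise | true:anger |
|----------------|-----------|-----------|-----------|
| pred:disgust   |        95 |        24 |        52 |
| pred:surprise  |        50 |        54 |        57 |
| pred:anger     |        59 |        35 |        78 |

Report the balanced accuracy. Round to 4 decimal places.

0.4536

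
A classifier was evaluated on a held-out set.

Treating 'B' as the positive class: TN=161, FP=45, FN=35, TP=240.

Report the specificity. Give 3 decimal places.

0.782

Specificity = TN/(TN+FP) = 161/(161+45) = 0.782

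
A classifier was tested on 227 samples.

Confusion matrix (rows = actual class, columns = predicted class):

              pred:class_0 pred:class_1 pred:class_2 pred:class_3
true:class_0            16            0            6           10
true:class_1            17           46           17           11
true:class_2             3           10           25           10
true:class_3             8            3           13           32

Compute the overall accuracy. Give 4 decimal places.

0.5242

Accuracy = trace / total = (16+46+25+32=119) / 227 = 119/227 = 0.5242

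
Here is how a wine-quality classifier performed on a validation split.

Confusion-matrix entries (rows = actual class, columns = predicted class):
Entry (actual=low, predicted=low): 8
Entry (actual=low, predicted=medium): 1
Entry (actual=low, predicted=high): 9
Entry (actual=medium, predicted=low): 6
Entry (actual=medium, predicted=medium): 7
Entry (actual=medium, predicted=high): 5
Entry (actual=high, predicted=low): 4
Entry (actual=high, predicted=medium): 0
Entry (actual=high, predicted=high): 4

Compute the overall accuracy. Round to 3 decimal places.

0.432

Accuracy = trace / total = (8+7+4=19) / 44 = 19/44 = 0.432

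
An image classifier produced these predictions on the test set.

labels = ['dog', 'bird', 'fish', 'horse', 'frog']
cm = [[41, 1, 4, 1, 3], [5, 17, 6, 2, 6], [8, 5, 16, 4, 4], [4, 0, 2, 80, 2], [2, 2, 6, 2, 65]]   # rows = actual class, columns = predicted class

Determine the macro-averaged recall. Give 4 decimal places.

Per-class recall (TP/(TP+FN)):
  dog: TP=41, FN=1+4+1+3=9 → 41/50 = 0.82000
  bird: TP=17, FN=5+6+2+6=19 → 17/36 = 0.47222
  fish: TP=16, FN=8+5+4+4=21 → 16/37 = 0.43243
  horse: TP=80, FN=4+0+2+2=8 → 80/88 = 0.90909
  frog: TP=65, FN=2+2+6+2=12 → 65/77 = 0.84416
Macro-recall = mean = (0.82000 + 0.47222 + 0.43243 + 0.90909 + 0.84416) / 5 = 0.6956

0.6956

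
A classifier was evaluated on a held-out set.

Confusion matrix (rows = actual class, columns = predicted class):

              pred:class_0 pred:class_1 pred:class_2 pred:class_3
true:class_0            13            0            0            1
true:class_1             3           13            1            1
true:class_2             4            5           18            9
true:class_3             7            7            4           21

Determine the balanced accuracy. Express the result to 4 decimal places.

0.6723

Balanced accuracy = mean of per-class recall.
  class_0: recall = 13/14 = 0.92857
  class_1: recall = 13/18 = 0.72222
  class_2: recall = 18/36 = 0.50000
  class_3: recall = 21/39 = 0.53846
Mean = (0.92857 + 0.72222 + 0.50000 + 0.53846) / 4 = 0.6723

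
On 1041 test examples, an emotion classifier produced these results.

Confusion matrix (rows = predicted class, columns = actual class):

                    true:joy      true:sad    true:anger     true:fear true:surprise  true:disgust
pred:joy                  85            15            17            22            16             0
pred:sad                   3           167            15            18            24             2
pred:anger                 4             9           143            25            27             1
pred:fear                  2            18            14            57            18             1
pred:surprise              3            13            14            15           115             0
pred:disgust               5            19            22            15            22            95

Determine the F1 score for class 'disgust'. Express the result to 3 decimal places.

F1 score = 2·TP/(2·TP+FP+FN).
disgust: TP=95, FP=5+19+22+15+22=83, FN=0+2+1+1+0=4 → 190/277 = 0.6859

0.686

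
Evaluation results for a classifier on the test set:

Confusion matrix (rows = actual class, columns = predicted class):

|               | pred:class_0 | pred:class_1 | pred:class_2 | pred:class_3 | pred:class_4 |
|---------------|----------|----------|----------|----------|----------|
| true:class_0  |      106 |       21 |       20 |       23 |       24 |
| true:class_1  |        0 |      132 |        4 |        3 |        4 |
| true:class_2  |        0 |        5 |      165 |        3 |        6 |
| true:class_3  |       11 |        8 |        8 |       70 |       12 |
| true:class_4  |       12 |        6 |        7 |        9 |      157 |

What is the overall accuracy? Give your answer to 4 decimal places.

Accuracy = trace / total = (106+132+165+70+157=630) / 816 = 630/816 = 0.7721

0.7721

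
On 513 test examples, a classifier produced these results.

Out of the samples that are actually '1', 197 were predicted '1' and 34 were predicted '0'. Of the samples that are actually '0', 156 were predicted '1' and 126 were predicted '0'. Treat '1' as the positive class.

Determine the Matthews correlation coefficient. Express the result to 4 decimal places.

0.3218

MCC = (TP·TN − FP·FN) / √((TP+FP)(TP+FN)(TN+FP)(TN+FN))
Numerator = 197·126 − 156·34 = 19518
Denominator = √(353·231·282·160) = √3679220160 = 60656.5756
MCC = 19518 / 60656.5756 = 0.3218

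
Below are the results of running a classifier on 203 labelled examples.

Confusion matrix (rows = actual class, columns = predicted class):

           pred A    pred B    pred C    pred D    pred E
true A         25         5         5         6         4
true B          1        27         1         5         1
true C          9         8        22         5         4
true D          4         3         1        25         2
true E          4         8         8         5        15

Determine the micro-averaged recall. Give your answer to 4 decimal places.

0.5616

Micro-averaging pools counts across classes: ΣTP=114, ΣFP=89, ΣFN=89.
Micro-recall = TP/(TP+FN) on pooled counts = 0.5616 (equals overall accuracy in single-label multiclass).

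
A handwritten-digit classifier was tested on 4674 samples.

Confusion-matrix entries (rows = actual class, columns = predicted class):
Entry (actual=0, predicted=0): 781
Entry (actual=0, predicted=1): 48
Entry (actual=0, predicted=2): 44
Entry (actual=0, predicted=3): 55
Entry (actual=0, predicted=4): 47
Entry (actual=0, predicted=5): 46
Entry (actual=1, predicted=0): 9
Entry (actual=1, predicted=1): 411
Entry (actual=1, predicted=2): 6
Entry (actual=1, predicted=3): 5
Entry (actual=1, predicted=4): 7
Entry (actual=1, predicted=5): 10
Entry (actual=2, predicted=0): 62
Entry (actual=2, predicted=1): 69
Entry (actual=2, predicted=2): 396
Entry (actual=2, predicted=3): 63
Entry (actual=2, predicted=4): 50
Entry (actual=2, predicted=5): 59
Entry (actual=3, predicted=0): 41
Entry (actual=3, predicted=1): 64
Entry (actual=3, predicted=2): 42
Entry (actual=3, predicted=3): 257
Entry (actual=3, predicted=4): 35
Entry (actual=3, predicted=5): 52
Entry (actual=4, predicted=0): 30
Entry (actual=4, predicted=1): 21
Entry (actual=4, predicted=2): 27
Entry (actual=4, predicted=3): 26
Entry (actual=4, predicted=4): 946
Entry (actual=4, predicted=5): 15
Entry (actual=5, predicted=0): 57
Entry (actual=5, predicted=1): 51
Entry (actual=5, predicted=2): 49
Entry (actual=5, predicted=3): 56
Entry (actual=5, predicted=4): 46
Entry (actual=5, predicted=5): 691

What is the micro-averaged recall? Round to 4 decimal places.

0.7450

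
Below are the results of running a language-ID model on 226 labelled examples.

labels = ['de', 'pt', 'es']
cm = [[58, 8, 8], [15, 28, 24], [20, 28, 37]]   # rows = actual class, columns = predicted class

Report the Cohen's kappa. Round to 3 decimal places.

Observed agreement pₒ = trace/N = 123/226 = 0.5442
Expected agreement pₑ = Σ (rowᵢ·colᵢ)/N² = (74·93 + 67·64 + 85·69)/226² = 0.3335
κ = (pₒ − pₑ)/(1 − pₑ) = (0.5442 − 0.3335)/(1 − 0.3335) = 0.316

0.316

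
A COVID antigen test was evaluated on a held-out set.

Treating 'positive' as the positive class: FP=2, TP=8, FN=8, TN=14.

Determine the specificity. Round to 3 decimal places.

Specificity = TN/(TN+FP) = 14/(14+2) = 0.875

0.875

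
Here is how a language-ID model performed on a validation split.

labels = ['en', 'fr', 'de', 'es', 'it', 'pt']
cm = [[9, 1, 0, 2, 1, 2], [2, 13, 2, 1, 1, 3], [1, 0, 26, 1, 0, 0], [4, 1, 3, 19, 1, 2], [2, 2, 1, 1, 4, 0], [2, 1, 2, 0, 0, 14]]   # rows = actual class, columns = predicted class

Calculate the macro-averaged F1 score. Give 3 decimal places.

0.646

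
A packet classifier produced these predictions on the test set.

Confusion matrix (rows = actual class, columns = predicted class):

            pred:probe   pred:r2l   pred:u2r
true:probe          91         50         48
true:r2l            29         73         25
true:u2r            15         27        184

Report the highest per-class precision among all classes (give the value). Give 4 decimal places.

0.7160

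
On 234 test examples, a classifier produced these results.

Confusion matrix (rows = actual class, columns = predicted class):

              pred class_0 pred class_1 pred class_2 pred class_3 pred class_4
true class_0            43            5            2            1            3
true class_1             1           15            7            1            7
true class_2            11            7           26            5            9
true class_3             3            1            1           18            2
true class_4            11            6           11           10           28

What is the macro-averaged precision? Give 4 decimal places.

Per-class precision (TP/(TP+FP)):
  class_0: TP=43, FP=1+11+3+11=26 → 43/69 = 0.62319
  class_1: TP=15, FP=5+7+1+6=19 → 15/34 = 0.44118
  class_2: TP=26, FP=2+7+1+11=21 → 26/47 = 0.55319
  class_3: TP=18, FP=1+1+5+10=17 → 18/35 = 0.51429
  class_4: TP=28, FP=3+7+9+2=21 → 28/49 = 0.57143
Macro-precision = mean = (0.62319 + 0.44118 + 0.55319 + 0.51429 + 0.57143) / 5 = 0.5407

0.5407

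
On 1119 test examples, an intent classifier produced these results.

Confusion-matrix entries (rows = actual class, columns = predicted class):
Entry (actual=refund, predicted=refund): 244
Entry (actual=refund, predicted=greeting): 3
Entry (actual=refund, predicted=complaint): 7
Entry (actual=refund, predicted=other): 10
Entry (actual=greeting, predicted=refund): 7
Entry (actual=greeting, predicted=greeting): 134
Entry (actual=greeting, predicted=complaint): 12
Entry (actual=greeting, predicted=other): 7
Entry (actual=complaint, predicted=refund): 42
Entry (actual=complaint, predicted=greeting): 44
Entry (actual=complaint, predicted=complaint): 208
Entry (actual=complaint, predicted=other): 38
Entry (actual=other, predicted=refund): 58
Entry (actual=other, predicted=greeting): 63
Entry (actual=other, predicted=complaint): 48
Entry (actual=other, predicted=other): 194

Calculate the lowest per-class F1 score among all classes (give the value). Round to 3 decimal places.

Per-class F1 score (2·TP/(2·TP+FP+FN)):
  refund: TP=244, FP=7+42+58=107, FN=3+7+10=20 → 488/615 = 0.7935
  greeting: TP=134, FP=3+44+63=110, FN=7+12+7=26 → 268/404 = 0.6634
  complaint: TP=208, FP=7+12+48=67, FN=42+44+38=124 → 416/607 = 0.6853
  other: TP=194, FP=10+7+38=55, FN=58+63+48=169 → 388/612 = 0.6340
Lowest is class 'other' with F1 score = 0.634.

0.634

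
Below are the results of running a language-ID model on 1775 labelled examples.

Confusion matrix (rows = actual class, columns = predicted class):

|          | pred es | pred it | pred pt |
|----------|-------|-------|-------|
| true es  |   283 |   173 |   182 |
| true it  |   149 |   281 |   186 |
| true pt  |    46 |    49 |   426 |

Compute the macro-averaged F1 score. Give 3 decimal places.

0.552

Per-class F1 score (2·TP/(2·TP+FP+FN)):
  es: TP=283, FP=149+46=195, FN=173+182=355 → 566/1116 = 0.5072
  it: TP=281, FP=173+49=222, FN=149+186=335 → 562/1119 = 0.5022
  pt: TP=426, FP=182+186=368, FN=46+49=95 → 852/1315 = 0.6479
Macro-F1 score = mean = (0.5072 + 0.5022 + 0.6479) / 3 = 0.552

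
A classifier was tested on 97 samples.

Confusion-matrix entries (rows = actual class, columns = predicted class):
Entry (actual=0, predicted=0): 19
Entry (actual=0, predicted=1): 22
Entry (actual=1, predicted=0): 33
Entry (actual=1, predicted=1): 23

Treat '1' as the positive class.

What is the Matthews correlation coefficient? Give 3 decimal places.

MCC = (TP·TN − FP·FN) / √((TP+FP)(TP+FN)(TN+FP)(TN+FN))
Numerator = 23·19 − 22·33 = -289
Denominator = √(45·56·41·52) = √5372640 = 2317.8956
MCC = -289 / 2317.8956 = -0.125

-0.125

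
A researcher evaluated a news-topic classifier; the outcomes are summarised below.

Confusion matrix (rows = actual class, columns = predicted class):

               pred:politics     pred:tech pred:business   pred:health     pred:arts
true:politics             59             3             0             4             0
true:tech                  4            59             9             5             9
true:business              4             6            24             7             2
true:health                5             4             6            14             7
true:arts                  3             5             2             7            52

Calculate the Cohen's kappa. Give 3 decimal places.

0.609

Observed agreement pₒ = trace/N = 208/300 = 0.6933
Expected agreement pₑ = Σ (rowᵢ·colᵢ)/N² = (66·75 + 86·77 + 43·41 + 36·37 + 69·70)/300² = 0.2166
κ = (pₒ − pₑ)/(1 − pₑ) = (0.6933 − 0.2166)/(1 − 0.2166) = 0.609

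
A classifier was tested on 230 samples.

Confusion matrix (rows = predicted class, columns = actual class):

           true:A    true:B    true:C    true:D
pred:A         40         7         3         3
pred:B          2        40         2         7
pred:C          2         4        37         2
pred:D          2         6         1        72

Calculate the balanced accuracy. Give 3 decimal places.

Balanced accuracy = mean of per-class recall.
  A: recall = 40/46 = 0.8696
  B: recall = 40/57 = 0.7018
  C: recall = 37/43 = 0.8605
  D: recall = 72/84 = 0.8571
Mean = (0.8696 + 0.7018 + 0.8605 + 0.8571) / 4 = 0.822

0.822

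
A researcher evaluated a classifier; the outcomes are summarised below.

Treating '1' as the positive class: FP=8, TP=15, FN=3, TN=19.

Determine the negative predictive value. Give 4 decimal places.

NPV = TN/(TN+FN) = 19/(19+3) = 0.8636

0.8636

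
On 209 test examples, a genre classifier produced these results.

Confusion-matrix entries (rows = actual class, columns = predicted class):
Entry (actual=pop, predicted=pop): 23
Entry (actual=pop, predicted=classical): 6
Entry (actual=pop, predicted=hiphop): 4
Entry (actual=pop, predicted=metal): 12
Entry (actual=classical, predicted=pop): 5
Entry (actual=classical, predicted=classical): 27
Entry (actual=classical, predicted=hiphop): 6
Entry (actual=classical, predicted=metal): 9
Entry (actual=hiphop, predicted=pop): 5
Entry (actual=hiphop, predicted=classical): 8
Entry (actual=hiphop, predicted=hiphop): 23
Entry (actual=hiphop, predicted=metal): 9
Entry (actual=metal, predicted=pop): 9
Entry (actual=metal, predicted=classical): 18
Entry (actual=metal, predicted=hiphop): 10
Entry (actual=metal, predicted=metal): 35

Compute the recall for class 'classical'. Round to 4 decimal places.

0.5745

recall = TP/(TP+FN).
classical: TP=27, FN=5+6+9=20 → 27/47 = 0.57447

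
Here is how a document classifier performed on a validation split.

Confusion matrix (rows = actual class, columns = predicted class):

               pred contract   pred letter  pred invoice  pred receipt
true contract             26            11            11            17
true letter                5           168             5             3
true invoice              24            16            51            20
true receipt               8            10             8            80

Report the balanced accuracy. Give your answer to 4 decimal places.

Balanced accuracy = mean of per-class recall.
  contract: recall = 26/65 = 0.40000
  letter: recall = 168/181 = 0.92818
  invoice: recall = 51/111 = 0.45946
  receipt: recall = 80/106 = 0.75472
Mean = (0.40000 + 0.92818 + 0.45946 + 0.75472) / 4 = 0.6356

0.6356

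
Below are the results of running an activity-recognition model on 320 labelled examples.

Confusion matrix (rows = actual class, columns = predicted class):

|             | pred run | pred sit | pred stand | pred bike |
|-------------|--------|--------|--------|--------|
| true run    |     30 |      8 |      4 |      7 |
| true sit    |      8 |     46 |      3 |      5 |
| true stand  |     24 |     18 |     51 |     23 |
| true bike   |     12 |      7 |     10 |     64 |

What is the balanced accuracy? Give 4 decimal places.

0.6205

Balanced accuracy = mean of per-class recall.
  run: recall = 30/49 = 0.61224
  sit: recall = 46/62 = 0.74194
  stand: recall = 51/116 = 0.43966
  bike: recall = 64/93 = 0.68817
Mean = (0.61224 + 0.74194 + 0.43966 + 0.68817) / 4 = 0.6205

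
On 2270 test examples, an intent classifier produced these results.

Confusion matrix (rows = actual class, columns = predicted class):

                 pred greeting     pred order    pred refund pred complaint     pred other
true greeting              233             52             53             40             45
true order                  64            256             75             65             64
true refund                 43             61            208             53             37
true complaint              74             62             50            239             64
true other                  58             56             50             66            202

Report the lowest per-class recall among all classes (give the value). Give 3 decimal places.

0.468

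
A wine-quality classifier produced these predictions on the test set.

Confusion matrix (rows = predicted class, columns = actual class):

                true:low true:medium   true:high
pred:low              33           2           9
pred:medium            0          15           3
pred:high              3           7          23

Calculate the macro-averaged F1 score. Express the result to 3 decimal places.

0.739

Per-class F1 score (2·TP/(2·TP+FP+FN)):
  low: TP=33, FP=2+9=11, FN=0+3=3 → 66/80 = 0.8250
  medium: TP=15, FP=0+3=3, FN=2+7=9 → 30/42 = 0.7143
  high: TP=23, FP=3+7=10, FN=9+3=12 → 46/68 = 0.6765
Macro-F1 score = mean = (0.8250 + 0.7143 + 0.6765) / 3 = 0.739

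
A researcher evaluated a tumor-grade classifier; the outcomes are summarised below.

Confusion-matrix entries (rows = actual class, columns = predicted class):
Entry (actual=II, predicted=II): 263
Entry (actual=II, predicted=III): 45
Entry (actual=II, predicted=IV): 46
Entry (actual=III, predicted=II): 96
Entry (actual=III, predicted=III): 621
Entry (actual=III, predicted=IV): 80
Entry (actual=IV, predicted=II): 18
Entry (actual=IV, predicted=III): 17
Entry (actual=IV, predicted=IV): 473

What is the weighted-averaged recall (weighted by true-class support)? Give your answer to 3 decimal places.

0.818

Per-class recall (TP/(TP+FN)):
  II: TP=263, FN=45+46=91 → 263/354 = 0.7429
  III: TP=621, FN=96+80=176 → 621/797 = 0.7792
  IV: TP=473, FN=18+17=35 → 473/508 = 0.9311
Weighted-recall = Σ (supportᵢ/N)·recallᵢ with N=1659: (354/1659)·0.7429 + (797/1659)·0.7792 + (508/1659)·0.9311 = 0.818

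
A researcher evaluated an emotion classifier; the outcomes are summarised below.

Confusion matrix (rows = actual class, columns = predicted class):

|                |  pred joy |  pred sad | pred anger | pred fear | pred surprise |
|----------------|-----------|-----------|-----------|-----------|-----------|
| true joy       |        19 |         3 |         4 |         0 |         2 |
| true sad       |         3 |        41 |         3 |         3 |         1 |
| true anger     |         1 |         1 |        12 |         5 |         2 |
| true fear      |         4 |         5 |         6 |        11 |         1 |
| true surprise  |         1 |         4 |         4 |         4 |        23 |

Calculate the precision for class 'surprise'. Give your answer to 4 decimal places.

precision = TP/(TP+FP).
surprise: TP=23, FP=2+1+2+1=6 → 23/29 = 0.79310

0.7931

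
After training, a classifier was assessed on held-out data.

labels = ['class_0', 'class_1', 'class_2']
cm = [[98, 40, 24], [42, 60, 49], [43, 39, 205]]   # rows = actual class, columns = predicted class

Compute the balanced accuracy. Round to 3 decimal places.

0.572

Balanced accuracy = mean of per-class recall.
  class_0: recall = 98/162 = 0.6049
  class_1: recall = 60/151 = 0.3974
  class_2: recall = 205/287 = 0.7143
Mean = (0.6049 + 0.3974 + 0.7143) / 3 = 0.572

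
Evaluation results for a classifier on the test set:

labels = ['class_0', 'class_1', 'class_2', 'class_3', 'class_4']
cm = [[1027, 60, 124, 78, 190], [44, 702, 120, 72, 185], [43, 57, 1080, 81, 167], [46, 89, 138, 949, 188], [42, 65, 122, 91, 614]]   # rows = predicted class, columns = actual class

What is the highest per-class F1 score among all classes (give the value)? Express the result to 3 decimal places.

Per-class F1 score (2·TP/(2·TP+FP+FN)):
  class_0: TP=1027, FP=60+124+78+190=452, FN=44+43+46+42=175 → 2054/2681 = 0.7661
  class_1: TP=702, FP=44+120+72+185=421, FN=60+57+89+65=271 → 1404/2096 = 0.6698
  class_2: TP=1080, FP=43+57+81+167=348, FN=124+120+138+122=504 → 2160/3012 = 0.7171
  class_3: TP=949, FP=46+89+138+188=461, FN=78+72+81+91=322 → 1898/2681 = 0.7079
  class_4: TP=614, FP=42+65+122+91=320, FN=190+185+167+188=730 → 1228/2278 = 0.5391
Highest is class 'class_0' with F1 score = 0.766.

0.766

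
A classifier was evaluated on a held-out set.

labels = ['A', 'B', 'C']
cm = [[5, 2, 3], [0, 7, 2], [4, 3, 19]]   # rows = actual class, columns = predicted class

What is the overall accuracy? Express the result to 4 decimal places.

0.6889

Accuracy = trace / total = (5+7+19=31) / 45 = 31/45 = 0.6889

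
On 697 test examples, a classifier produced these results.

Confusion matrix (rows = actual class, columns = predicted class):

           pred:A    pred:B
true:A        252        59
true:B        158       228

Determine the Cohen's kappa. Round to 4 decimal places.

0.3889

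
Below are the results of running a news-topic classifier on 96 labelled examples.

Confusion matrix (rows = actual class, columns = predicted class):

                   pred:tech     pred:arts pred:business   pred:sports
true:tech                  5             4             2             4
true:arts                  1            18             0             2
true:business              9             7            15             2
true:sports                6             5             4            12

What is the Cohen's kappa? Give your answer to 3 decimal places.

Observed agreement pₒ = trace/N = 50/96 = 0.5208
Expected agreement pₑ = Σ (rowᵢ·colᵢ)/N² = (15·21 + 21·34 + 33·21 + 27·20)/96² = 0.2454
κ = (pₒ − pₑ)/(1 − pₑ) = (0.5208 − 0.2454)/(1 − 0.2454) = 0.365

0.365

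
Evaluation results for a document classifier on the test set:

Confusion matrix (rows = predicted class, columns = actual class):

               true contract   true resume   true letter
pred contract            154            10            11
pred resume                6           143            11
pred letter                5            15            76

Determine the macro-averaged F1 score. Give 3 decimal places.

Per-class F1 score (2·TP/(2·TP+FP+FN)):
  contract: TP=154, FP=10+11=21, FN=6+5=11 → 308/340 = 0.9059
  resume: TP=143, FP=6+11=17, FN=10+15=25 → 286/328 = 0.8720
  letter: TP=76, FP=5+15=20, FN=11+11=22 → 152/194 = 0.7835
Macro-F1 score = mean = (0.9059 + 0.8720 + 0.7835) / 3 = 0.854

0.854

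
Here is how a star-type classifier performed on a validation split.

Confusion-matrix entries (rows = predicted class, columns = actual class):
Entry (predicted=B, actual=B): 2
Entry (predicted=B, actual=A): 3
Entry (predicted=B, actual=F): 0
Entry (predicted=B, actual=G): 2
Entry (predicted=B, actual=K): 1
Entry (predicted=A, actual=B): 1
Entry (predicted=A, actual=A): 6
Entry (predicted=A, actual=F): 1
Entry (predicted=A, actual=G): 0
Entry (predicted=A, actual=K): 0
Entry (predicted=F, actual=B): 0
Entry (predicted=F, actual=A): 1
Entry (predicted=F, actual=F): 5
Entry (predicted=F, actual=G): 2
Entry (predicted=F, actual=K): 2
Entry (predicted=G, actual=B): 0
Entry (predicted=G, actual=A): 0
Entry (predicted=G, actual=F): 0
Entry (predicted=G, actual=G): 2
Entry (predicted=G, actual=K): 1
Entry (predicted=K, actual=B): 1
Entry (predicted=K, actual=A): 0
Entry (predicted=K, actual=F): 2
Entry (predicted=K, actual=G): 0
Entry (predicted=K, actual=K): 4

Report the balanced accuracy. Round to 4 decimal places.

0.5117

Balanced accuracy = mean of per-class recall.
  B: recall = 2/4 = 0.50000
  A: recall = 6/10 = 0.60000
  F: recall = 5/8 = 0.62500
  G: recall = 2/6 = 0.33333
  K: recall = 4/8 = 0.50000
Mean = (0.50000 + 0.60000 + 0.62500 + 0.33333 + 0.50000) / 5 = 0.5117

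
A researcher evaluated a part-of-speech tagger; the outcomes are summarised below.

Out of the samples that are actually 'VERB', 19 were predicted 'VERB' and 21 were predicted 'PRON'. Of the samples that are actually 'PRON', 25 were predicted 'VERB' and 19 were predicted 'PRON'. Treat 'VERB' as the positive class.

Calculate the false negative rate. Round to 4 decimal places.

FNR = FN/(FN+TP) = 21/(21+19) = 0.5250

0.5250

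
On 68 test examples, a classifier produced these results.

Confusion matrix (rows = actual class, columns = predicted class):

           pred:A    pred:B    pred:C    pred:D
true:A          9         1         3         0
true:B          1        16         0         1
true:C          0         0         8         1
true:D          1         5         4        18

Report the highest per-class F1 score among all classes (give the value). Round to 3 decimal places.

Per-class F1 score (2·TP/(2·TP+FP+FN)):
  A: TP=9, FP=1+0+1=2, FN=1+3+0=4 → 18/24 = 0.7500
  B: TP=16, FP=1+0+5=6, FN=1+0+1=2 → 32/40 = 0.8000
  C: TP=8, FP=3+0+4=7, FN=0+0+1=1 → 16/24 = 0.6667
  D: TP=18, FP=0+1+1=2, FN=1+5+4=10 → 36/48 = 0.7500
Highest is class 'B' with F1 score = 0.800.

0.800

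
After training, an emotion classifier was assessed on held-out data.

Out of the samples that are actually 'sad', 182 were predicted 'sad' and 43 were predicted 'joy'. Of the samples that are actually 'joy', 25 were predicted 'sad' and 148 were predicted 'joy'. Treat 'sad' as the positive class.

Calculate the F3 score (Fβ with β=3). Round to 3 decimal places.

0.815

Fβ = (1+β²)·TP / ((1+β²)·TP + β²·FN + FP), with β²=9
= 10·182 / (10·182 + 9·43 + 25) = 0.815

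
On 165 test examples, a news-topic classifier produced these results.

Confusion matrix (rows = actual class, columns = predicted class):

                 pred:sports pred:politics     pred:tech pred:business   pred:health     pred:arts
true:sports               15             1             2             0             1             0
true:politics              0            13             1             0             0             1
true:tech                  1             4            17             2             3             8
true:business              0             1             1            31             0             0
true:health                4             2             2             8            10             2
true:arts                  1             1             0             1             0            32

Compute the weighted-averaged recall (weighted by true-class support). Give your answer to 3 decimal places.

Per-class recall (TP/(TP+FN)):
  sports: TP=15, FN=1+2+0+1+0=4 → 15/19 = 0.7895
  politics: TP=13, FN=0+1+0+0+1=2 → 13/15 = 0.8667
  tech: TP=17, FN=1+4+2+3+8=18 → 17/35 = 0.4857
  business: TP=31, FN=0+1+1+0+0=2 → 31/33 = 0.9394
  health: TP=10, FN=4+2+2+8+2=18 → 10/28 = 0.3571
  arts: TP=32, FN=1+1+0+1+0=3 → 32/35 = 0.9143
Weighted-recall = Σ (supportᵢ/N)·recallᵢ with N=165: (19/165)·0.7895 + (15/165)·0.8667 + (35/165)·0.4857 + (33/165)·0.9394 + (28/165)·0.3571 + (35/165)·0.9143 = 0.715

0.715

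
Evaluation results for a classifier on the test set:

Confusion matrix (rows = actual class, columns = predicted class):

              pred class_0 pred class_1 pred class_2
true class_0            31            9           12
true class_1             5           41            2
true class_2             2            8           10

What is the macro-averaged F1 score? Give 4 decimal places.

0.6390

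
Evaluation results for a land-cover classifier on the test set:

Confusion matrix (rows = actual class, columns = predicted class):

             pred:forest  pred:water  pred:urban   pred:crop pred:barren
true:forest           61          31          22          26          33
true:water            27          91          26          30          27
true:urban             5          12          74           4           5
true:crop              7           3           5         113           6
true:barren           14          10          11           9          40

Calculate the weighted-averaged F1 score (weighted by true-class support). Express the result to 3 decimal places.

0.536

Per-class F1 score (2·TP/(2·TP+FP+FN)):
  forest: TP=61, FP=27+5+7+14=53, FN=31+22+26+33=112 → 122/287 = 0.4251
  water: TP=91, FP=31+12+3+10=56, FN=27+26+30+27=110 → 182/348 = 0.5230
  urban: TP=74, FP=22+26+5+11=64, FN=5+12+4+5=26 → 148/238 = 0.6218
  crop: TP=113, FP=26+30+4+9=69, FN=7+3+5+6=21 → 226/316 = 0.7152
  barren: TP=40, FP=33+27+5+6=71, FN=14+10+11+9=44 → 80/195 = 0.4103
Weighted-F1 score = Σ (supportᵢ/N)·F1 scoreᵢ with N=692: (173/692)·0.4251 + (201/692)·0.5230 + (100/692)·0.6218 + (134/692)·0.7152 + (84/692)·0.4103 = 0.536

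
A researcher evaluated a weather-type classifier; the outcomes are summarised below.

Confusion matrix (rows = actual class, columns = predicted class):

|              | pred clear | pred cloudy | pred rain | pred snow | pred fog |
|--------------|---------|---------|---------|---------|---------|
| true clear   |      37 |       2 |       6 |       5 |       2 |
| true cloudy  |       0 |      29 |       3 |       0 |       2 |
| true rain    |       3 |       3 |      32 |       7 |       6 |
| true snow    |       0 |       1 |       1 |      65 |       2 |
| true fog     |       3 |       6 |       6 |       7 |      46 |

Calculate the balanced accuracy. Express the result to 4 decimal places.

Balanced accuracy = mean of per-class recall.
  clear: recall = 37/52 = 0.71154
  cloudy: recall = 29/34 = 0.85294
  rain: recall = 32/51 = 0.62745
  snow: recall = 65/69 = 0.94203
  fog: recall = 46/68 = 0.67647
Mean = (0.71154 + 0.85294 + 0.62745 + 0.94203 + 0.67647) / 5 = 0.7621

0.7621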